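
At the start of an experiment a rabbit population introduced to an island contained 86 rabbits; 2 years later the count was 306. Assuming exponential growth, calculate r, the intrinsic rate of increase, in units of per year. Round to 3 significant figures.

From N(t) = N₀·e^(rt): e^(r·2) = 306/86 = 3.5581.
r·2 = ln(3.5581) = 1.2692, so r = 1.2692/2 = 0.63462.

0.635 per year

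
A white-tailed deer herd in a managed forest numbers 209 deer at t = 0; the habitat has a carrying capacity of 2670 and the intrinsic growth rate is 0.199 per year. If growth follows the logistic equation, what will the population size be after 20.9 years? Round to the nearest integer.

A = (K − N₀)/N₀ = (2670 − 209)/209 = 11.775.
N(t) = K/(1 + A·e^(−rt)) = 2670/(1 + 11.775×e^(−0.199×20.9)).
e^(−4.159) = 0.015622; denominator = 1 + 11.775×0.015622 = 1.1839.
N = 2670/1.1839 = 2255.17.

2255 deer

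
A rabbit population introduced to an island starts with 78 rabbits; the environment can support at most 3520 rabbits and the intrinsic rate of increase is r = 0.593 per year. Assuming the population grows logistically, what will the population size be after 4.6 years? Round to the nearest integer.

A = (K − N₀)/N₀ = (3520 − 78)/78 = 44.128.
N(t) = K/(1 + A·e^(−rt)) = 3520/(1 + 44.128×e^(−0.593×4.6)).
e^(−2.728) = 0.065363; denominator = 1 + 44.128×0.065363 = 3.8843.
N = 3520/3.8843 = 906.201.

906 rabbits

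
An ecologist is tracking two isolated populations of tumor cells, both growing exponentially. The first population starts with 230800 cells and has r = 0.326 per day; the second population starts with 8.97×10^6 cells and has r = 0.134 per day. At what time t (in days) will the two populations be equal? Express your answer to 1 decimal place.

19.1 days

Set 230800·e^(0.326t) = 8.97×10^6·e^(0.134t).
e^((0.326 − 0.134)t) = 8.97×10^6/230800 → e^(0.192·t) = 38.865.
0.192·t = ln(38.865) = 3.6601, so t = 3.6601/0.192 = 19.063.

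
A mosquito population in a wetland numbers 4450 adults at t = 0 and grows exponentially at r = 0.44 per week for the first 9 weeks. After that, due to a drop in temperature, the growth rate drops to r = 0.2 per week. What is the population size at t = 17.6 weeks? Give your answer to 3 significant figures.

1300000 adults

Phase 1: N(9) = 4450·e^(0.44×9) = 4450·e^3.96 = 233435.
Phase 2 runs for 17.6 − 9 = 8.6 weeks at r = 0.2.
N(17.6) = 233435·e^(0.2×8.6) = 233435·e^1.72 = 1.303625×10^6.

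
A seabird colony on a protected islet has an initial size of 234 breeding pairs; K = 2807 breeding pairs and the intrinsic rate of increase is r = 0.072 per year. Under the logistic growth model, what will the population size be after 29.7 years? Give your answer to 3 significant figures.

1220 breeding pairs

A = (K − N₀)/N₀ = (2807 − 234)/234 = 10.996.
N(t) = K/(1 + A·e^(−rt)) = 2807/(1 + 10.996×e^(−0.072×29.7)).
e^(−2.138) = 0.11784; denominator = 1 + 10.996×0.11784 = 2.2958.
N = 2807/2.2958 = 1222.68.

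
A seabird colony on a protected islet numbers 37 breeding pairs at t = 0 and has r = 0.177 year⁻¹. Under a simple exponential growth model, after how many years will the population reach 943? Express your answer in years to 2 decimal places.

18.29 years

Set N₀·e^(rt) = 943: e^(0.177·t) = 943/37 = 25.486.
0.177·t = ln(25.486) = 3.2381, so t = 3.2381/0.177 = 18.295.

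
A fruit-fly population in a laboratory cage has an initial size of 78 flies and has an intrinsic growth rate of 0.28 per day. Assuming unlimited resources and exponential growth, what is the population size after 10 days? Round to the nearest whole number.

1283 flies

N(t) = N₀·e^(rt) = 78 × e^(0.28×10) = 78 × e^2.8.
e^2.8 ≈ 16.445, so N ≈ 78 × 16.445 = 1282.68.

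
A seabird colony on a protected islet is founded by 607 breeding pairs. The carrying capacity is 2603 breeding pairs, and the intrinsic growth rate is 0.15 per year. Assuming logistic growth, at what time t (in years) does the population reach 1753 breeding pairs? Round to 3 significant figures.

12.8 years

A = (K − N₀)/N₀ = (2603 − 607)/607 = 3.2883.
Solve 2603/(1 + 3.2883·e^(−0.15t)) = 1753: 1 + 3.2883·e^(−0.15t) = 1.4849, so e^(−0.15t) = 0.147457.
−0.15·t = ln(0.147457) = -1.9142, so t = 1.9142/0.15 = 12.761.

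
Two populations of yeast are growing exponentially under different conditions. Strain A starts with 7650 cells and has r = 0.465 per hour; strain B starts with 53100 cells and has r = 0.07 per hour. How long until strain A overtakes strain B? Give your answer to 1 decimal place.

4.9 hours

Set 7650·e^(0.465t) = 53100·e^(0.07t).
e^((0.465 − 0.07)t) = 53100/7650 → e^(0.395·t) = 6.9412.
0.395·t = ln(6.9412) = 1.9375, so t = 1.9375/0.395 = 4.905.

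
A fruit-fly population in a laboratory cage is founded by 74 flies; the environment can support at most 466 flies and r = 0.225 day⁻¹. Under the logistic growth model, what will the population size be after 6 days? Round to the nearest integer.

196 flies

A = (K − N₀)/N₀ = (466 − 74)/74 = 5.2973.
N(t) = K/(1 + A·e^(−rt)) = 466/(1 + 5.2973×e^(−0.225×6)).
e^(−1.35) = 0.25924; denominator = 1 + 5.2973×0.25924 = 2.3733.
N = 466/2.3733 = 196.353.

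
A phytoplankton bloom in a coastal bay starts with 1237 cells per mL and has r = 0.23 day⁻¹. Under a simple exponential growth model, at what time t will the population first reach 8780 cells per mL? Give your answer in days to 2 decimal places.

8.52 days

Set N₀·e^(rt) = 8780: e^(0.23·t) = 8780/1237 = 7.0978.
0.23·t = ln(7.0978) = 1.9598, so t = 1.9598/0.23 = 8.5208.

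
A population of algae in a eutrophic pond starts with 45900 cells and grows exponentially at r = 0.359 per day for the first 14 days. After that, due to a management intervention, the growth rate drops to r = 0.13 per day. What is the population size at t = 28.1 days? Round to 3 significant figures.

43700000 cells

Phase 1: N(14) = 45900·e^(0.359×14) = 45900·e^5.026 = 6.991603×10^6.
Phase 2 runs for 28.1 − 14 = 14.1 days at r = 0.13.
N(28.1) = 6.991603×10^6·e^(0.13×14.1) = 6.991603×10^6·e^1.833 = 4.371581×10^7.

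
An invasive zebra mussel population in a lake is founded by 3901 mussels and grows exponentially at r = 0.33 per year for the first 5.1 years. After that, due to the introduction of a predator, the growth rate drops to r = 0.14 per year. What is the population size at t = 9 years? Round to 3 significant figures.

36200 mussels

Phase 1: N(5.1) = 3901·e^(0.33×5.1) = 3901·e^1.683 = 20993.9.
Phase 2 runs for 9 − 5.1 = 3.9 years at r = 0.14.
N(9) = 20993.9·e^(0.14×3.9) = 20993.9·e^0.546 = 36242.5.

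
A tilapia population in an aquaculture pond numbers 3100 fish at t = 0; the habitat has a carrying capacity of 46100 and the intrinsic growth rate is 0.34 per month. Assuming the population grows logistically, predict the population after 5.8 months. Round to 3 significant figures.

15700 fish

A = (K − N₀)/N₀ = (46100 − 3100)/3100 = 13.871.
N(t) = K/(1 + A·e^(−rt)) = 46100/(1 + 13.871×e^(−0.34×5.8)).
e^(−1.972) = 0.13918; denominator = 1 + 13.871×0.13918 = 2.9305.
N = 46100/2.9305 = 15730.9.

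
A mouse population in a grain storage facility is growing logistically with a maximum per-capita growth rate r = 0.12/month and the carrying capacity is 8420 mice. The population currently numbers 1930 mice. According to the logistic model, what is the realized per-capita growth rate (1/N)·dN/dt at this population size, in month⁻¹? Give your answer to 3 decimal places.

0.092 per month

(1/N)·dN/dt = r(1 − N/K) = 0.12 × (1 − 1930/8420).
= 0.12 × 0.77078 = 0.092494.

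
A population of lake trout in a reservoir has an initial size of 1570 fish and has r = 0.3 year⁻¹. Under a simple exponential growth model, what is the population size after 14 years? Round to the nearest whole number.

104698 fish

N(t) = N₀·e^(rt) = 1570 × e^(0.3×14) = 1570 × e^4.2.
e^4.2 ≈ 66.686, so N ≈ 1570 × 66.686 = 104698.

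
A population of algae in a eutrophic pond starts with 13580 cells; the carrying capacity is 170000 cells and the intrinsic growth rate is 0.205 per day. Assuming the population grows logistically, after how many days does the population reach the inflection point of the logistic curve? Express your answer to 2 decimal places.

11.92 days

Logistic growth is fastest at N = K/2 = 85000.
A = (K − N₀)/N₀ = 11.518. Set K/(1 + A·e^(−rt)) = K/2 → A·e^(−rt) = 1.
e^(−0.205t) = 1/11.518 = 0.0868175, so t = ln(11.518)/0.205 = 2.4439/0.205 = 11.922.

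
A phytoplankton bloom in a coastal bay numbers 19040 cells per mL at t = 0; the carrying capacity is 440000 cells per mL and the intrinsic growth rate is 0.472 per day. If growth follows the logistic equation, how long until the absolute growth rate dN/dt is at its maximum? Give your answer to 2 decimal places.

6.56 days

Logistic growth is fastest at N = K/2 = 220000.
A = (K − N₀)/N₀ = 22.109. Set K/(1 + A·e^(−rt)) = K/2 → A·e^(−rt) = 1.
e^(−0.472t) = 1/22.109 = 0.04523, so t = ln(22.109)/0.472 = 3.096/0.472 = 6.5593.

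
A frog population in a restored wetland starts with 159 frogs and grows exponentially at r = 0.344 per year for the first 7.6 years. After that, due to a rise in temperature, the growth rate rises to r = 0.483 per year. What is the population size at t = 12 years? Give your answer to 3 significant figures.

Phase 1: N(7.6) = 159·e^(0.344×7.6) = 159·e^2.614 = 2171.78.
Phase 2 runs for 12 − 7.6 = 4.4 years at r = 0.483.
N(12) = 2171.78·e^(0.483×4.4) = 2171.78·e^2.125 = 18187.8.

18200 frogs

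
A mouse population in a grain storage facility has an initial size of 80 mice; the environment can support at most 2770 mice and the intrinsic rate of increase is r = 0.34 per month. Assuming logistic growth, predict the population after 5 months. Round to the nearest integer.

388 mice

A = (K − N₀)/N₀ = (2770 − 80)/80 = 33.625.
N(t) = K/(1 + A·e^(−rt)) = 2770/(1 + 33.625×e^(−0.34×5)).
e^(−1.7) = 0.18268; denominator = 1 + 33.625×0.18268 = 7.1427.
N = 2770/7.1427 = 387.807.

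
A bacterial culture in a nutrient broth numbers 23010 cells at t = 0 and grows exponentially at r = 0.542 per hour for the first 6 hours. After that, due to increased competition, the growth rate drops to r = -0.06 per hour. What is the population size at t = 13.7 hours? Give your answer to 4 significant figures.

374600 cells

Phase 1: N(6) = 23010·e^(0.542×6) = 23010·e^3.252 = 594624.
Phase 2 runs for 13.7 − 6 = 7.7 hours at r = -0.06.
N(13.7) = 594624·e^(-0.06×7.7) = 594624·e^-0.462 = 374626.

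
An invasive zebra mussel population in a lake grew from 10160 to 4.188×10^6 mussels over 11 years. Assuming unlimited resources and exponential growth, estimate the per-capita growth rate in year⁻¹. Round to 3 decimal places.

From N(t) = N₀·e^(rt): e^(r·11) = 4.188×10^6/10160 = 412.2.
r·11 = ln(412.2) = 6.0215, so r = 6.0215/11 = 0.54741.

0.547 per year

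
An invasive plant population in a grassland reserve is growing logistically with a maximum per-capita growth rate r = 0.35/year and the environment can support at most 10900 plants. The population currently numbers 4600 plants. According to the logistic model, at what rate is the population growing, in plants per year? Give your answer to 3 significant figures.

931 plants per year

dN/dt = rN(1 − N/K) = 0.35 × 4600 × (1 − 4600/10900).
1 − 4600/10900 = 0.57798; dN/dt = 0.35 × 4600 × 0.57798 = 930.55.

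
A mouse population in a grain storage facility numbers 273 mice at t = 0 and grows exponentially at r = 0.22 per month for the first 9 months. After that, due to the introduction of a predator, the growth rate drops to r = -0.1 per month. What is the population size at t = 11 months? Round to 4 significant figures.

1619 mice

Phase 1: N(9) = 273·e^(0.22×9) = 273·e^1.98 = 1977.27.
Phase 2 runs for 11 − 9 = 2 months at r = -0.1.
N(11) = 1977.27·e^(-0.1×2) = 1977.27·e^-0.2 = 1618.85.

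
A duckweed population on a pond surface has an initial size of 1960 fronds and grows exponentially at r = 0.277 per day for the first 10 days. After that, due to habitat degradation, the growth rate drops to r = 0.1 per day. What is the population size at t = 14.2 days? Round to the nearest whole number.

Phase 1: N(10) = 1960·e^(0.277×10) = 1960·e^2.77 = 31278.9.
Phase 2 runs for 14.2 − 10 = 4.2 days at r = 0.1.
N(14.2) = 31278.9·e^(0.1×4.2) = 31278.9·e^0.42 = 47605.3.

47605 fronds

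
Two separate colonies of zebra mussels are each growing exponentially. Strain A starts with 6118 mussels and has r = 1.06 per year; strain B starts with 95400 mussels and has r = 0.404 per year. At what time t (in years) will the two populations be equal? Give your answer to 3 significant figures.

Set 6118·e^(1.06t) = 95400·e^(0.404t).
e^((1.06 − 0.404)t) = 95400/6118 → e^(0.656·t) = 15.593.
0.656·t = ln(15.593) = 2.7468, so t = 2.7468/0.656 = 4.1873.

4.19 years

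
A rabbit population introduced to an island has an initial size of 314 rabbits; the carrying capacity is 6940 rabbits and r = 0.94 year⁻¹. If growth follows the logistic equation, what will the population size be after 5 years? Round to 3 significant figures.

5820 rabbits

A = (K − N₀)/N₀ = (6940 − 314)/314 = 21.102.
N(t) = K/(1 + A·e^(−rt)) = 6940/(1 + 21.102×e^(−0.94×5)).
e^(−4.7) = 0.0090953; denominator = 1 + 21.102×0.0090953 = 1.1919.
N = 6940/1.1919 = 5822.5.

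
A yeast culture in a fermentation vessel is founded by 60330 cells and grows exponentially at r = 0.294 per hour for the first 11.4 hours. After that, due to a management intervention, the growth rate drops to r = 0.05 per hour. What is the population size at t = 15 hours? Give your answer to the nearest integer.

Phase 1: N(11.4) = 60330·e^(0.294×11.4) = 60330·e^3.352 = 1.722323×10^6.
Phase 2 runs for 15 − 11.4 = 3.6 hours at r = 0.05.
N(15) = 1.722323×10^6·e^(0.05×3.6) = 1.722323×10^6·e^0.18 = 2.061996×10^6.

2061996 cells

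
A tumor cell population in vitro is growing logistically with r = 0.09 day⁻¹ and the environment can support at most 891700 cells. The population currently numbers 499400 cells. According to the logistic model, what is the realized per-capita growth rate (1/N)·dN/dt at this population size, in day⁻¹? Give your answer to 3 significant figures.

(1/N)·dN/dt = r(1 − N/K) = 0.09 × (1 − 499400/891700).
= 0.09 × 0.43995 = 0.039595.

0.0396 per day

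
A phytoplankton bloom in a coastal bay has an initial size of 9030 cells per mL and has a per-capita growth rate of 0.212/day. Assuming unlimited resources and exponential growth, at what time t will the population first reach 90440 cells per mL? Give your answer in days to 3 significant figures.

10.9 days

Set N₀·e^(rt) = 90440: e^(0.212·t) = 90440/9030 = 10.016.
0.212·t = ln(10.016) = 2.3041, so t = 2.3041/0.212 = 10.869.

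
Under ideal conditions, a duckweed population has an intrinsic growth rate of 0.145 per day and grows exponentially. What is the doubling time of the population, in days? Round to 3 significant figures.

Doubling time t_d = ln(2)/r = 0.6931/0.145 = 4.7803.

4.78 days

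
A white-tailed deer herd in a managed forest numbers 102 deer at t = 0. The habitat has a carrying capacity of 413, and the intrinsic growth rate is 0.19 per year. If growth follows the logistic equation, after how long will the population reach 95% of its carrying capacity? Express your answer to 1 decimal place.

21.4 years

A = (K − N₀)/N₀ = (413 − 102)/102 = 3.049.
Solve 413/(1 + 3.049·e^(−0.19t)) = 392.35: 1 + 3.049·e^(−0.19t) = 1.0526, so e^(−0.19t) = 0.0172618.
−0.19·t = ln(0.0172618) = -4.0593, so t = 4.0593/0.19 = 21.365.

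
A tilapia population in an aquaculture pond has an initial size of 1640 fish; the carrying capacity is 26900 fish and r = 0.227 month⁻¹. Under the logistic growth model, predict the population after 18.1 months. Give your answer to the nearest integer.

A = (K − N₀)/N₀ = (26900 − 1640)/1640 = 15.402.
N(t) = K/(1 + A·e^(−rt)) = 26900/(1 + 15.402×e^(−0.227×18.1)).
e^(−4.109) = 0.016429; denominator = 1 + 15.402×0.016429 = 1.253.
N = 26900/1.253 = 21467.6.

21468 fish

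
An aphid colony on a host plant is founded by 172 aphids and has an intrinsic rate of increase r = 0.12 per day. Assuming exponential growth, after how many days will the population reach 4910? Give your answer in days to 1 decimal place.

27.9 days

Set N₀·e^(rt) = 4910: e^(0.12·t) = 4910/172 = 28.547.
0.12·t = ln(28.547) = 3.3515, so t = 3.3515/0.12 = 27.929.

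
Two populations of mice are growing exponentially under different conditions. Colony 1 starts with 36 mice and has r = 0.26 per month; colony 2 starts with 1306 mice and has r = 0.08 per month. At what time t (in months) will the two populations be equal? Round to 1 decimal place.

20.0 months

Set 36·e^(0.26t) = 1306·e^(0.08t).
e^((0.26 − 0.08)t) = 1306/36 → e^(0.18·t) = 36.278.
0.18·t = ln(36.278) = 3.5912, so t = 3.5912/0.18 = 19.951.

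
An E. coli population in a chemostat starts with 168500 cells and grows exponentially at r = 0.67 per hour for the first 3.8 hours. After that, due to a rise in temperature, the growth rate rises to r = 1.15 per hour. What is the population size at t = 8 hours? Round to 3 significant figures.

Phase 1: N(3.8) = 168500·e^(0.67×3.8) = 168500·e^2.546 = 2.149382×10^6.
Phase 2 runs for 8 − 3.8 = 4.2 hours at r = 1.15.
N(8) = 2.149382×10^6·e^(1.15×4.2) = 2.149382×10^6·e^4.83 = 2.691262×10^8.

269000000 cells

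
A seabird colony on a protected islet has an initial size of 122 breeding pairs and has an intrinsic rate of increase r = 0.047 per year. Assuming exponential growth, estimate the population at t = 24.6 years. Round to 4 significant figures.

N(t) = N₀·e^(rt) = 122 × e^(0.047×24.6) = 122 × e^1.156.
e^1.156 ≈ 3.1778, so N ≈ 122 × 3.1778 = 387.696.

387.7 breeding pairs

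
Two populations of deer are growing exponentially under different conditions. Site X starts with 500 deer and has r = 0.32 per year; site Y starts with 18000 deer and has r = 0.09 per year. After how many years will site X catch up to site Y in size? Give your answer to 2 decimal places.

Set 500·e^(0.32t) = 18000·e^(0.09t).
e^((0.32 − 0.09)t) = 18000/500 → e^(0.23·t) = 36.
0.23·t = ln(36) = 3.5835, so t = 3.5835/0.23 = 15.581.

15.58 years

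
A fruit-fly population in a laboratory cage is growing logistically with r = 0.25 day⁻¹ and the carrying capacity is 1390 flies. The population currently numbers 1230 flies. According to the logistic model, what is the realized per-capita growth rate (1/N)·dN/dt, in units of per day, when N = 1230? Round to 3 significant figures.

0.0288 per day

(1/N)·dN/dt = r(1 − N/K) = 0.25 × (1 − 1230/1390).
= 0.25 × 0.11511 = 0.028777.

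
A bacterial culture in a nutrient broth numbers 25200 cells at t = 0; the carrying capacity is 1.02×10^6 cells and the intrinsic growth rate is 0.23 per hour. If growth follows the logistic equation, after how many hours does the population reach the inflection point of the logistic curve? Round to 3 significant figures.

Logistic growth is fastest at N = K/2 = 510000.
A = (K − N₀)/N₀ = 39.476. Set K/(1 + A·e^(−rt)) = K/2 → A·e^(−rt) = 1.
e^(−0.23t) = 1/39.476 = 0.0253317, so t = ln(39.476)/0.23 = 3.6757/0.23 = 15.981.

16.0 hours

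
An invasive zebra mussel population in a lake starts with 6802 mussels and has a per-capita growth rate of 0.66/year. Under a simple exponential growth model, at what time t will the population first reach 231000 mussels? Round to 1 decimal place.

Set N₀·e^(rt) = 231000: e^(0.66·t) = 231000/6802 = 33.961.
0.66·t = ln(33.961) = 3.5252, so t = 3.5252/0.66 = 5.3412.

5.3 years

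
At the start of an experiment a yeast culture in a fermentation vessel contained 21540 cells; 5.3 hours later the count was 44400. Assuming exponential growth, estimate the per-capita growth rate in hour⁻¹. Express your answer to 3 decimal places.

0.136 per hour

From N(t) = N₀·e^(rt): e^(r·5.3) = 44400/21540 = 2.0613.
r·5.3 = ln(2.0613) = 0.72333, so r = 0.72333/5.3 = 0.13648.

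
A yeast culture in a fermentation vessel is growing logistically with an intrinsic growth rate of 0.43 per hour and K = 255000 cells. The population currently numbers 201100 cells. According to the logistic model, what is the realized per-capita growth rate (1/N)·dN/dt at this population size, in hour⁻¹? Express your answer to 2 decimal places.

0.09 per hour

(1/N)·dN/dt = r(1 − N/K) = 0.43 × (1 − 201100/255000).
= 0.43 × 0.21137 = 0.09089.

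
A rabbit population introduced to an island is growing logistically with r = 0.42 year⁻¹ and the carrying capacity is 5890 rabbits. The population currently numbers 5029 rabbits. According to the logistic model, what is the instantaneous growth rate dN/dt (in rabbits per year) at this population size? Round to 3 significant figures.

dN/dt = rN(1 − N/K) = 0.42 × 5029 × (1 − 5029/5890).
1 − 5029/5890 = 0.14618; dN/dt = 0.42 × 5029 × 0.14618 = 308.76.

309 rabbits per year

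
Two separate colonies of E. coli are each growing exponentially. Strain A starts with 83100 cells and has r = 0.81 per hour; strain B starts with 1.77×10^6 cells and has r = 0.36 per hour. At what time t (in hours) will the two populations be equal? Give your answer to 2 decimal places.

6.80 hours

Set 83100·e^(0.81t) = 1.77×10^6·e^(0.36t).
e^((0.81 − 0.36)t) = 1.77×10^6/83100 → e^(0.45·t) = 21.3.
0.45·t = ln(21.3) = 3.0587, so t = 3.0587/0.45 = 6.7971.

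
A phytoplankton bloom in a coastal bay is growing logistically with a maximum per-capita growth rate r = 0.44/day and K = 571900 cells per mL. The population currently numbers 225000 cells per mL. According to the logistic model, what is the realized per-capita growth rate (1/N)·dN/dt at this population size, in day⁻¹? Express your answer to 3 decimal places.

0.267 per day

(1/N)·dN/dt = r(1 − N/K) = 0.44 × (1 − 225000/571900).
= 0.44 × 0.60657 = 0.26689.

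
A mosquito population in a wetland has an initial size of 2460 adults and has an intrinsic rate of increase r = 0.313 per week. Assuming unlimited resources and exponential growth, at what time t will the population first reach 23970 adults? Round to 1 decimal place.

7.3 weeks

Set N₀·e^(rt) = 23970: e^(0.313·t) = 23970/2460 = 9.7439.
0.313·t = ln(9.7439) = 2.2766, so t = 2.2766/0.313 = 7.2736.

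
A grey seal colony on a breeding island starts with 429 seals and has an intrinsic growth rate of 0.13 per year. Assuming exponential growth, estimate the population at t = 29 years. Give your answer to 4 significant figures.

N(t) = N₀·e^(rt) = 429 × e^(0.13×29) = 429 × e^3.77.
e^3.77 ≈ 43.38, so N ≈ 429 × 43.38 = 18610.

18610 seals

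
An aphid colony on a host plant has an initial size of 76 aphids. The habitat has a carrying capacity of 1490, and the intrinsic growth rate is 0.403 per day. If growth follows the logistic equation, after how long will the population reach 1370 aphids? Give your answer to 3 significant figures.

13.3 days

A = (K − N₀)/N₀ = (1490 − 76)/76 = 18.605.
Solve 1490/(1 + 18.605·e^(−0.403t)) = 1370: 1 + 18.605·e^(−0.403t) = 1.0876, so e^(−0.403t) = 0.00470787.
−0.403·t = ln(0.00470787) = -5.3585, so t = 5.3585/0.403 = 13.297.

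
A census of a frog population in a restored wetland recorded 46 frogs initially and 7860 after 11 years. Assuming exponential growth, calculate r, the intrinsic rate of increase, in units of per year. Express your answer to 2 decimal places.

From N(t) = N₀·e^(rt): e^(r·11) = 7860/46 = 170.87.
r·11 = ln(170.87) = 5.1409, so r = 5.1409/11 = 0.46735.

0.47 per year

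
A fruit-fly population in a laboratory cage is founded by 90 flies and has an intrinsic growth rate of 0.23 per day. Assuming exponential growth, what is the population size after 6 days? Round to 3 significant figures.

358 flies

N(t) = N₀·e^(rt) = 90 × e^(0.23×6) = 90 × e^1.38.
e^1.38 ≈ 3.9749, so N ≈ 90 × 3.9749 = 357.741.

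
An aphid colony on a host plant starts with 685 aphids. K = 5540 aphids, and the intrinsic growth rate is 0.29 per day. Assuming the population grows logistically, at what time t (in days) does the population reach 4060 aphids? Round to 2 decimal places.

10.23 days

A = (K − N₀)/N₀ = (5540 − 685)/685 = 7.0876.
Solve 5540/(1 + 7.0876·e^(−0.29t)) = 4060: 1 + 7.0876·e^(−0.29t) = 1.3645, so e^(−0.29t) = 0.0514324.
−0.29·t = ln(0.0514324) = -2.9675, so t = 2.9675/0.29 = 10.233.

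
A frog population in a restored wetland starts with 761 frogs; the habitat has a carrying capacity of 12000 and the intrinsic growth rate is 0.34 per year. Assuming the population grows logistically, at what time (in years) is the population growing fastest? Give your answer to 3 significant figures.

7.92 years

Logistic growth is fastest at N = K/2 = 6000.
A = (K − N₀)/N₀ = 14.769. Set K/(1 + A·e^(−rt)) = K/2 → A·e^(−rt) = 1.
e^(−0.34t) = 1/14.769 = 0.0677107, so t = ln(14.769)/0.34 = 2.6925/0.34 = 7.9192.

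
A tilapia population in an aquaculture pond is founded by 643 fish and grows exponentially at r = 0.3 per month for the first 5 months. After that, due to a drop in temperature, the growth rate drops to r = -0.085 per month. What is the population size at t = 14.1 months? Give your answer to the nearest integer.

Phase 1: N(5) = 643·e^(0.3×5) = 643·e^1.5 = 2881.73.
Phase 2 runs for 14.1 − 5 = 9.1 months at r = -0.085.
N(14.1) = 2881.73·e^(-0.085×9.1) = 2881.73·e^-0.7735 = 1329.62.

1330 fish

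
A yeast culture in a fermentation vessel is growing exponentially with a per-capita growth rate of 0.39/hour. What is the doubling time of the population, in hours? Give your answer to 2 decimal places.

Doubling time t_d = ln(2)/r = 0.6931/0.39 = 1.7773.

1.78 hours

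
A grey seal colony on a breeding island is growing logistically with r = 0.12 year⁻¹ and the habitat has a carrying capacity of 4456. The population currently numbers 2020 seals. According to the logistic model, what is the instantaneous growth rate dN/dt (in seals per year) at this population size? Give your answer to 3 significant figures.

133 seals per year

dN/dt = rN(1 − N/K) = 0.12 × 2020 × (1 − 2020/4456).
1 − 2020/4456 = 0.54668; dN/dt = 0.12 × 2020 × 0.54668 = 132.51.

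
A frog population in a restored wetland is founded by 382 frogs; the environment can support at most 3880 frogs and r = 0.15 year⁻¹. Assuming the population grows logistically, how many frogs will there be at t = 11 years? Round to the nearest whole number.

A = (K − N₀)/N₀ = (3880 − 382)/382 = 9.1571.
N(t) = K/(1 + A·e^(−rt)) = 3880/(1 + 9.1571×e^(−0.15×11)).
e^(−1.65) = 0.19205; denominator = 1 + 9.1571×0.19205 = 2.7586.
N = 3880/2.7586 = 1406.5.

1407 frogs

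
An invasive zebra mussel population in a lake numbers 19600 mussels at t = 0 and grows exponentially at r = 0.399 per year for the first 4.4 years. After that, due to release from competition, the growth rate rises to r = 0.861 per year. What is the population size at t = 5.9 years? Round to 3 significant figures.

413000 mussels

Phase 1: N(4.4) = 19600·e^(0.399×4.4) = 19600·e^1.756 = 113424.
Phase 2 runs for 5.9 − 4.4 = 1.5 years at r = 0.861.
N(5.9) = 113424·e^(0.861×1.5) = 113424·e^1.292 = 412662.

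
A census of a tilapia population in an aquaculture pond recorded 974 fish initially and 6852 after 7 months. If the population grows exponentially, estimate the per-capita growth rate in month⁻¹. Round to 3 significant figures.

0.279 per month

From N(t) = N₀·e^(rt): e^(r·7) = 6852/974 = 7.0349.
r·7 = ln(7.0349) = 1.9509, so r = 1.9509/7 = 0.2787.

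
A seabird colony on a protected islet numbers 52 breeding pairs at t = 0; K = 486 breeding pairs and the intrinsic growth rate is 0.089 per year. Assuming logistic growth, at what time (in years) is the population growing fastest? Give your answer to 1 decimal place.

23.8 years

Logistic growth is fastest at N = K/2 = 243.
A = (K − N₀)/N₀ = 8.3462. Set K/(1 + A·e^(−rt)) = K/2 → A·e^(−rt) = 1.
e^(−0.089t) = 1/8.3462 = 0.119816, so t = ln(8.3462)/0.089 = 2.1218/0.089 = 23.84.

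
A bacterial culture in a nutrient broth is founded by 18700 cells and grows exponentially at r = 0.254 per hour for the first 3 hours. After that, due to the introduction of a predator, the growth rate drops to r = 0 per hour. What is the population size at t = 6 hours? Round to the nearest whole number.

40066 cells

Phase 1: N(3) = 18700·e^(0.254×3) = 18700·e^0.762 = 40065.8.
Phase 2 runs for 6 − 3 = 3 hours at r = 0.
N(6) = 40065.8·e^(0×3) = 40065.8·e^-0 = 40065.8.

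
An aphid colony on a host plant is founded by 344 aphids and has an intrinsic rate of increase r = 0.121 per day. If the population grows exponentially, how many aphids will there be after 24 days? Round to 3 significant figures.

N(t) = N₀·e^(rt) = 344 × e^(0.121×24) = 344 × e^2.904.
e^2.904 ≈ 18.247, so N ≈ 344 × 18.247 = 6276.96.

6280 aphids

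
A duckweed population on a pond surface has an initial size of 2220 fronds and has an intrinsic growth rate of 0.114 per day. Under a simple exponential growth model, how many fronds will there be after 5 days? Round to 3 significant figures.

N(t) = N₀·e^(rt) = 2220 × e^(0.114×5) = 2220 × e^0.57.
e^0.57 ≈ 1.7683, so N ≈ 2220 × 1.7683 = 3925.55.

3930 fronds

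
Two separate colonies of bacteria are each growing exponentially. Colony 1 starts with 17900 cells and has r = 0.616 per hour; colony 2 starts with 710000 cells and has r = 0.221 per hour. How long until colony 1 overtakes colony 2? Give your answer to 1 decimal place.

Set 17900·e^(0.616t) = 710000·e^(0.221t).
e^((0.616 − 0.221)t) = 710000/17900 → e^(0.395·t) = 39.665.
0.395·t = ln(39.665) = 3.6805, so t = 3.6805/0.395 = 9.3176.

9.3 hours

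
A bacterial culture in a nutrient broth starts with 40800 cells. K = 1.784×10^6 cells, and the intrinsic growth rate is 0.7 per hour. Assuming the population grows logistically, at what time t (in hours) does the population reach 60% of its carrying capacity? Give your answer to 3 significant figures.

A = (K − N₀)/N₀ = (1.784×10^6 − 40800)/40800 = 42.725.
Solve 1.784×10^6/(1 + 42.725·e^(−0.7t)) = 1.0704×10^6: 1 + 42.725·e^(−0.7t) = 1.6667, so e^(−0.7t) = 0.0156035.
−0.7·t = ln(0.0156035) = -4.1603, so t = 4.1603/0.7 = 5.9432.

5.94 hours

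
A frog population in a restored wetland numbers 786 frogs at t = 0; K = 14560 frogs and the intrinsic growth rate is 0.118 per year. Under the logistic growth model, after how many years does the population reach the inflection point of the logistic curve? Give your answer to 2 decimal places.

Logistic growth is fastest at N = K/2 = 7280.
A = (K − N₀)/N₀ = 17.524. Set K/(1 + A·e^(−rt)) = K/2 → A·e^(−rt) = 1.
e^(−0.118t) = 1/17.524 = 0.057064, so t = ln(17.524)/0.118 = 2.8636/0.118 = 24.268.

24.27 years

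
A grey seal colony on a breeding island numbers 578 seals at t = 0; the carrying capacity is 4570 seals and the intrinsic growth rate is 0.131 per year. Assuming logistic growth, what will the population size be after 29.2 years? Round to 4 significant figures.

A = (K − N₀)/N₀ = (4570 − 578)/578 = 6.9066.
N(t) = K/(1 + A·e^(−rt)) = 4570/(1 + 6.9066×e^(−0.131×29.2)).
e^(−3.825) = 0.021814; denominator = 1 + 6.9066×0.021814 = 1.1507.
N = 4570/1.1507 = 3971.63.

3972 seals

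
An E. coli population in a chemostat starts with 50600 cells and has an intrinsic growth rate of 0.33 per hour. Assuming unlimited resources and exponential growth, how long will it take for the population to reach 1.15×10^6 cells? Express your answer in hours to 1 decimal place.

Set N₀·e^(rt) = 1.15×10^6: e^(0.33·t) = 1.15×10^6/50600 = 22.727.
0.33·t = ln(22.727) = 3.1236, so t = 3.1236/0.33 = 9.4654.

9.5 hours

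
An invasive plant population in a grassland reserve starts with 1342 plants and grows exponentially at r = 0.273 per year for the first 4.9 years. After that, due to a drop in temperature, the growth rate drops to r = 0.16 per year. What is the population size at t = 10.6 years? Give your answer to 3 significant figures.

12700 plants

Phase 1: N(4.9) = 1342·e^(0.273×4.9) = 1342·e^1.338 = 5113.38.
Phase 2 runs for 10.6 − 4.9 = 5.7 years at r = 0.16.
N(10.6) = 5113.38·e^(0.16×5.7) = 5113.38·e^0.912 = 12728.7.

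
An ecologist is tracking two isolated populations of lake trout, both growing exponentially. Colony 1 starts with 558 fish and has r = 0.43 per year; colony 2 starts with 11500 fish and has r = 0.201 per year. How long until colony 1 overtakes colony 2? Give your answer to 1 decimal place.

Set 558·e^(0.43t) = 11500·e^(0.201t).
e^((0.43 − 0.201)t) = 11500/558 → e^(0.229·t) = 20.609.
0.229·t = ln(20.609) = 3.0257, so t = 3.0257/0.229 = 13.213.

13.2 years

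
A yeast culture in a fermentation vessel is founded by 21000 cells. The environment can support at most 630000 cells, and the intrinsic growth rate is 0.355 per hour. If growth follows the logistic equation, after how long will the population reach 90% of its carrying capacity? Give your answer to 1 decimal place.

15.7 hours

A = (K − N₀)/N₀ = (630000 − 21000)/21000 = 29.
Solve 630000/(1 + 29·e^(−0.355t)) = 567000: 1 + 29·e^(−0.355t) = 1.1111, so e^(−0.355t) = 0.00383142.
−0.355·t = ln(0.00383142) = -5.5645, so t = 5.5645/0.355 = 15.675.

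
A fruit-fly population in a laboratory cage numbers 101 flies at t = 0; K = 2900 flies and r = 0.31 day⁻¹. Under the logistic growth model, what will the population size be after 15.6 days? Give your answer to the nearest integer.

A = (K − N₀)/N₀ = (2900 − 101)/101 = 27.713.
N(t) = K/(1 + A·e^(−rt)) = 2900/(1 + 27.713×e^(−0.31×15.6)).
e^(−4.836) = 0.0079387; denominator = 1 + 27.713×0.0079387 = 1.22.
N = 2900/1.22 = 2377.04.

2377 flies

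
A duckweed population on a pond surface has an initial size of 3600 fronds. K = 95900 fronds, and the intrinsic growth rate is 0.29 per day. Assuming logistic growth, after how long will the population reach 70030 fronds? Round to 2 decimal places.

A = (K − N₀)/N₀ = (95900 − 3600)/3600 = 25.639.
Solve 95900/(1 + 25.639·e^(−0.29t)) = 70030: 1 + 25.639·e^(−0.29t) = 1.3694, so e^(−0.29t) = 0.0144083.
−0.29·t = ln(0.0144083) = -4.24, so t = 4.24/0.29 = 14.621.

14.62 days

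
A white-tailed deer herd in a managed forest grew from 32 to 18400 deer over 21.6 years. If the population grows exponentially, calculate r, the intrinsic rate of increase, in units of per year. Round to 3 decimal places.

0.294 per year

From N(t) = N₀·e^(rt): e^(r·21.6) = 18400/32 = 575.
r·21.6 = ln(575) = 6.3544, so r = 6.3544/21.6 = 0.29418.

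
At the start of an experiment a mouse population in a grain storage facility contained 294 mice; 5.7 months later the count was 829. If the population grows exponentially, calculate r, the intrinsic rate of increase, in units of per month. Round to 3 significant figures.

0.182 per month

From N(t) = N₀·e^(rt): e^(r·5.7) = 829/294 = 2.8197.
r·5.7 = ln(2.8197) = 1.0366, so r = 1.0366/5.7 = 0.18187.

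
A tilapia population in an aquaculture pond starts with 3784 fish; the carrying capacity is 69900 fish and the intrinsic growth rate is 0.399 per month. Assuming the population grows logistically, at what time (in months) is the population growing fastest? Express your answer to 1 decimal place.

7.2 months

Logistic growth is fastest at N = K/2 = 34950.
A = (K − N₀)/N₀ = 17.473. Set K/(1 + A·e^(−rt)) = K/2 → A·e^(−rt) = 1.
e^(−0.399t) = 1/17.473 = 0.0572327, so t = ln(17.473)/0.399 = 2.8606/0.399 = 7.1695.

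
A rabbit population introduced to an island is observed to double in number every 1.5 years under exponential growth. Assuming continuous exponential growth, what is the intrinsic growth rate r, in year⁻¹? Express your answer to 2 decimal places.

0.46 per year

r = ln(2)/t_d = 0.6931/1.5 = 0.4621.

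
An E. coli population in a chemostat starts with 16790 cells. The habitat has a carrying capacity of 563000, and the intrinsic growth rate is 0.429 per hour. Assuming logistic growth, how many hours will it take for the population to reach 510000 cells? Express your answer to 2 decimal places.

A = (K − N₀)/N₀ = (563000 − 16790)/16790 = 32.532.
Solve 563000/(1 + 32.532·e^(−0.429t)) = 510000: 1 + 32.532·e^(−0.429t) = 1.1039, so e^(−0.429t) = 0.00319445.
−0.429·t = ln(0.00319445) = -5.7463, so t = 5.7463/0.429 = 13.395.

13.39 hours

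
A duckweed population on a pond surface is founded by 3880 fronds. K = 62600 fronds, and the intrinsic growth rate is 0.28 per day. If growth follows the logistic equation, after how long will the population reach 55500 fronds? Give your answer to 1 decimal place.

A = (K − N₀)/N₀ = (62600 − 3880)/3880 = 15.134.
Solve 62600/(1 + 15.134·e^(−0.28t)) = 55500: 1 + 15.134·e^(−0.28t) = 1.1279, so e^(−0.28t) = 0.008453.
−0.28·t = ln(0.008453) = -4.7732, so t = 4.7732/0.28 = 17.047.

17.0 days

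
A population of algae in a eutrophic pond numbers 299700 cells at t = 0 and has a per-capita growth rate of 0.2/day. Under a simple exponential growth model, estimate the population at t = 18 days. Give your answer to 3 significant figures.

N(t) = N₀·e^(rt) = 299700 × e^(0.2×18) = 299700 × e^3.6.
e^3.6 ≈ 36.598, so N ≈ 299700 × 36.598 = 1.096849×10^7.

11000000 cells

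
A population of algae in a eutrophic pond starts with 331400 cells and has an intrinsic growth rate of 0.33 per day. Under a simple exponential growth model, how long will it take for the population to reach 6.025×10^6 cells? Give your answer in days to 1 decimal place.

8.8 days

Set N₀·e^(rt) = 6.025×10^6: e^(0.33·t) = 6.025×10^6/331400 = 18.18.
0.33·t = ln(18.18) = 2.9003, so t = 2.9003/0.33 = 8.7889.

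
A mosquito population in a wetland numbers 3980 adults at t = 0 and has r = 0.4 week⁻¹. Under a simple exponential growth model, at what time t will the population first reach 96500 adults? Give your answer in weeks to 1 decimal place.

Set N₀·e^(rt) = 96500: e^(0.4·t) = 96500/3980 = 24.246.
0.4·t = ln(24.246) = 3.1883, so t = 3.1883/0.4 = 7.9707.

8.0 weeks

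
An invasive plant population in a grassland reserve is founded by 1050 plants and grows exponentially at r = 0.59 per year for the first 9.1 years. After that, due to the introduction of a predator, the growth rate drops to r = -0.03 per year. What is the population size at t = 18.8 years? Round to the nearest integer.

168475 plants

Phase 1: N(9.1) = 1050·e^(0.59×9.1) = 1050·e^5.369 = 225381.
Phase 2 runs for 18.8 − 9.1 = 9.7 years at r = -0.03.
N(18.8) = 225381·e^(-0.03×9.7) = 225381·e^-0.291 = 168475.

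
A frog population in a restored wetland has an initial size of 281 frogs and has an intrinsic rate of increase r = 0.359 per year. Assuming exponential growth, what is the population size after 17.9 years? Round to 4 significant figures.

173600 frogs

N(t) = N₀·e^(rt) = 281 × e^(0.359×17.9) = 281 × e^6.426.
e^6.426 ≈ 617.76, so N ≈ 281 × 617.76 = 173591.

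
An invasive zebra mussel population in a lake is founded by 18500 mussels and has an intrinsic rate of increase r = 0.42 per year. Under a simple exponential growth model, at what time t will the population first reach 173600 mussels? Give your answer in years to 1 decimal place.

5.3 years

Set N₀·e^(rt) = 173600: e^(0.42·t) = 173600/18500 = 9.3838.
0.42·t = ln(9.3838) = 2.239, so t = 2.239/0.42 = 5.3309.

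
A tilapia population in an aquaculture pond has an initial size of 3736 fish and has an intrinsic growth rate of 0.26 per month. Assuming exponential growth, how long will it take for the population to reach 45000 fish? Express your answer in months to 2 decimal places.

Set N₀·e^(rt) = 45000: e^(0.26·t) = 45000/3736 = 12.045.
0.26·t = ln(12.045) = 2.4886, so t = 2.4886/0.26 = 9.5717.

9.57 months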